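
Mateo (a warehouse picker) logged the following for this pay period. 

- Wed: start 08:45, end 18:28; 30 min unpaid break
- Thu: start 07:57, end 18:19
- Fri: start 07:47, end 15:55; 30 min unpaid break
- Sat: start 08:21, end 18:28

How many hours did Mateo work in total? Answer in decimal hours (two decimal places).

37.33 hours

Wed: 08:45–18:28 = 9 h 43 min; less 30 min break → 9 h 13 min
Thu: 07:57–18:19 = 10 h 22 min
Fri: 07:47–15:55 = 8 h 8 min; less 30 min break → 7 h 38 min
Sat: 08:21–18:28 = 10 h 7 min
Total: 9 h 13 min + 10 h 22 min + 7 h 38 min + 10 h 7 min = 37 h 20 min.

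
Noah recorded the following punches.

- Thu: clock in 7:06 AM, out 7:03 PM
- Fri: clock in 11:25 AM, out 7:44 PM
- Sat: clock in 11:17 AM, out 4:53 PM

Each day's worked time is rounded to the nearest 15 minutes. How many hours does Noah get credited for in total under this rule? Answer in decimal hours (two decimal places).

Thu: 7:06 AM–7:03 PM = 11 h 57 min → rounds to 12 h 0 min
Fri: 11:25 AM–7:44 PM = 8 h 19 min → rounds to 8 h 15 min
Sat: 11:17 AM–4:53 PM = 5 h 36 min → rounds to 5 h 30 min
Total credited: 25 h 45 min.

25.75 hours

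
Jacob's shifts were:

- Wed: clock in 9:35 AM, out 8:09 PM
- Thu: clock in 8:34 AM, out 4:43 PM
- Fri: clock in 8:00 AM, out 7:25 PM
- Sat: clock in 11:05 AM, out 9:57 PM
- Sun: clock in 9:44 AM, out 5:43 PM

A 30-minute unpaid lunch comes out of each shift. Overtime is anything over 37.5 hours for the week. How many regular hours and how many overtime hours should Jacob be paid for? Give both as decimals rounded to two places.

Wed: 9:35 AM–8:09 PM = 10 h 34 min; less 30 min break → 10 h 4 min
Thu: 8:34 AM–4:43 PM = 8 h 9 min; less 30 min break → 7 h 39 min
Fri: 8:00 AM–7:25 PM = 11 h 25 min; less 30 min break → 10 h 55 min
Sat: 11:05 AM–9:57 PM = 10 h 52 min; less 30 min break → 10 h 22 min
Sun: 9:44 AM–5:43 PM = 7 h 59 min; less 30 min break → 7 h 29 min
Total worked: 46 h 29 min = 46.48 h.
Threshold 37.5 h → overtime 8 h 59 min, regular 37 h 30 min.

Regular 37.50 hours, overtime 8.98 hours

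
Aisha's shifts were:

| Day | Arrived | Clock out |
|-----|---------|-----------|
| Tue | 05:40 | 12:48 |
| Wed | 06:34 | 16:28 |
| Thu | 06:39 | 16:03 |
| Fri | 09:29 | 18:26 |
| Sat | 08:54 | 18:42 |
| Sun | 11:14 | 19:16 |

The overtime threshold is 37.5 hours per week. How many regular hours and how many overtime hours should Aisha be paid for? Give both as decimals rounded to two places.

Tue: 05:40–12:48 = 7 h 8 min
Wed: 06:34–16:28 = 9 h 54 min
Thu: 06:39–16:03 = 9 h 24 min
Fri: 09:29–18:26 = 8 h 57 min
Sat: 08:54–18:42 = 9 h 48 min
Sun: 11:14–19:16 = 8 h 2 min
Total worked: 53 h 13 min = 53.22 h.
Threshold 37.5 h → overtime 15 h 43 min, regular 37 h 30 min.

Regular 37.50 hours, overtime 15.72 hours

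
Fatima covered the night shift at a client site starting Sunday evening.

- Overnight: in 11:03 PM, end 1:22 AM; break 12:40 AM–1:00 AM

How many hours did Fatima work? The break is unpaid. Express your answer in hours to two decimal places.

Overnight: 11:03 PM → midnight = 0 h 57 min; midnight → 1:22 AM = 1 h 22 min; span 2 h 19 min; less 20 min break → 1 h 59 min

1.98 hours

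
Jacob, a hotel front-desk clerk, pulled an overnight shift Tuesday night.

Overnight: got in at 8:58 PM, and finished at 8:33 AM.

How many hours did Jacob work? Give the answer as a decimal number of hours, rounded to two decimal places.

Overnight: 8:58 PM → midnight = 3 h 2 min; midnight → 8:33 AM = 8 h 33 min; span 11 h 35 min

11.58 hours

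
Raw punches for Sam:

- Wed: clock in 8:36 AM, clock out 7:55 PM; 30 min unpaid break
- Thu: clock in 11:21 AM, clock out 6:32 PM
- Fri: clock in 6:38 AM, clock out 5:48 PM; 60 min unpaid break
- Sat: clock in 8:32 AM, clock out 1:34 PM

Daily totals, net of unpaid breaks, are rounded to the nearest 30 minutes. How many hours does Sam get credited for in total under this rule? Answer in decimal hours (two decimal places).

Wed: 8:36 AM–7:55 PM = 11 h 19 min − 30 min = 10 h 49 min → rounds to 11 h 0 min
Thu: 11:21 AM–6:32 PM = 7 h 11 min → rounds to 7 h 0 min
Fri: 6:38 AM–5:48 PM = 11 h 10 min − 60 min = 10 h 10 min → rounds to 10 h 0 min
Sat: 8:32 AM–1:34 PM = 5 h 2 min → rounds to 5 h 0 min
Total credited: 33 h 0 min.

33.00 hours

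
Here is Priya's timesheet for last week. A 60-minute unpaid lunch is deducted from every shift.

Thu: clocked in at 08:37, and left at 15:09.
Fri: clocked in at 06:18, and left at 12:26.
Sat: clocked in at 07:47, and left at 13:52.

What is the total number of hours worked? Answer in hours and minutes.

Thu: 08:37–15:09 = 6 h 32 min; less 60 min break → 5 h 32 min
Fri: 06:18–12:26 = 6 h 8 min; less 60 min break → 5 h 8 min
Sat: 07:47–13:52 = 6 h 5 min; less 60 min break → 5 h 5 min
Total: 5 h 32 min + 5 h 8 min + 5 h 5 min = 15 h 45 min.

15 h 45 min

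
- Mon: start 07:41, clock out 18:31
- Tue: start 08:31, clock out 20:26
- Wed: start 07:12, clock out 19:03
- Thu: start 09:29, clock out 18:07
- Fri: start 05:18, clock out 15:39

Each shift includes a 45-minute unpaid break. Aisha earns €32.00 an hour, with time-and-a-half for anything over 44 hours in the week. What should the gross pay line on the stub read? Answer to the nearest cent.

Mon: 07:41–18:31 = 10 h 50 min; less 45 min break → 10 h 5 min
Tue: 08:31–20:26 = 11 h 55 min; less 45 min break → 11 h 10 min
Wed: 07:12–19:03 = 11 h 51 min; less 45 min break → 11 h 6 min
Thu: 09:29–18:07 = 8 h 38 min; less 45 min break → 7 h 53 min
Fri: 05:18–15:39 = 10 h 21 min; less 45 min break → 9 h 36 min
Total worked: 49 h 50 min = 2990 min.
Regular 44 h 0 min = 2640 min at €32.00/h; overtime 5 h 50 min = 350 min at €48.00/h.
Pay = (2640 × €32.00 + 350 × €48.00) ÷ 60 = €1688.00.

€1688.00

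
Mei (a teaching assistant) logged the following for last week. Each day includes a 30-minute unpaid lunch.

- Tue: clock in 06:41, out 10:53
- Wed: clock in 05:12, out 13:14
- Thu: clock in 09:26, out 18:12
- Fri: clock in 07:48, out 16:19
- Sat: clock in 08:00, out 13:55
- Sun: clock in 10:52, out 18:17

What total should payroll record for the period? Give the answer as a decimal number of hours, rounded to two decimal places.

Tue: 06:41–10:53 = 4 h 12 min; less 30 min break → 3 h 42 min
Wed: 05:12–13:14 = 8 h 2 min; less 30 min break → 7 h 32 min
Thu: 09:26–18:12 = 8 h 46 min; less 30 min break → 8 h 16 min
Fri: 07:48–16:19 = 8 h 31 min; less 30 min break → 8 h 1 min
Sat: 08:00–13:55 = 5 h 55 min; less 30 min break → 5 h 25 min
Sun: 10:52–18:17 = 7 h 25 min; less 30 min break → 6 h 55 min
Total: 3 h 42 min + 7 h 32 min + 8 h 16 min + 8 h 1 min + 5 h 25 min + 6 h 55 min = 39 h 51 min.

39.85 hours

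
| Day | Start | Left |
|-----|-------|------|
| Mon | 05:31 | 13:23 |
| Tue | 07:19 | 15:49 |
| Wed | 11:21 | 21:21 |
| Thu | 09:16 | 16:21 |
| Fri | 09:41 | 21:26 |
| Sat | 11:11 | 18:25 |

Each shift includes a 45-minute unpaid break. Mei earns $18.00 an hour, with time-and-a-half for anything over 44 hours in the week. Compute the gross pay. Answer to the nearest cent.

$898.20

Mon: 05:31–13:23 = 7 h 52 min; less 45 min break → 7 h 7 min
Tue: 07:19–15:49 = 8 h 30 min; less 45 min break → 7 h 45 min
Wed: 11:21–21:21 = 10 h 0 min; less 45 min break → 9 h 15 min
Thu: 09:16–16:21 = 7 h 5 min; less 45 min break → 6 h 20 min
Fri: 09:41–21:26 = 11 h 45 min; less 45 min break → 11 h 0 min
Sat: 11:11–18:25 = 7 h 14 min; less 45 min break → 6 h 29 min
Total worked: 47 h 56 min = 2876 min.
Regular 44 h 0 min = 2640 min at $18.00/h; overtime 3 h 56 min = 236 min at $27.00/h.
Pay = (2640 × $18.00 + 236 × $27.00) ÷ 60 = $898.20.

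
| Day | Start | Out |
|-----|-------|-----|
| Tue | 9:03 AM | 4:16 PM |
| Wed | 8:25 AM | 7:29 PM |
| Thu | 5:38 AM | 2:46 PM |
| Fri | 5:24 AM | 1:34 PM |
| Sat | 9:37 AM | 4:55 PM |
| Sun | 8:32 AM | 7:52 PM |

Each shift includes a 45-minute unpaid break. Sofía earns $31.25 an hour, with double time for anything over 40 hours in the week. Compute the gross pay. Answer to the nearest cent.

$1857.29

Tue: 9:03 AM–4:16 PM = 7 h 13 min; less 45 min break → 6 h 28 min
Wed: 8:25 AM–7:29 PM = 11 h 4 min; less 45 min break → 10 h 19 min
Thu: 5:38 AM–2:46 PM = 9 h 8 min; less 45 min break → 8 h 23 min
Fri: 5:24 AM–1:34 PM = 8 h 10 min; less 45 min break → 7 h 25 min
Sat: 9:37 AM–4:55 PM = 7 h 18 min; less 45 min break → 6 h 33 min
Sun: 8:32 AM–7:52 PM = 11 h 20 min; less 45 min break → 10 h 35 min
Total worked: 49 h 43 min = 2983 min.
Regular 40 h 0 min = 2400 min at $31.25/h; overtime 9 h 43 min = 583 min at $62.50/h.
Pay = (2400 × $31.25 + 583 × $62.50) ÷ 60 = $1857.29.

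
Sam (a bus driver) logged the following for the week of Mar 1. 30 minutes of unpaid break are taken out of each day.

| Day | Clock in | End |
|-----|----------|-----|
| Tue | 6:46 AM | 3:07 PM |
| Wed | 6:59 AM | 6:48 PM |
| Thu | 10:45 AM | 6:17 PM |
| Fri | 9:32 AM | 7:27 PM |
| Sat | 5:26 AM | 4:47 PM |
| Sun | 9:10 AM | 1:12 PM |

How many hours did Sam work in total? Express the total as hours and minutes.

50 h 0 min

Tue: 6:46 AM–3:07 PM = 8 h 21 min; less 30 min break → 7 h 51 min
Wed: 6:59 AM–6:48 PM = 11 h 49 min; less 30 min break → 11 h 19 min
Thu: 10:45 AM–6:17 PM = 7 h 32 min; less 30 min break → 7 h 2 min
Fri: 9:32 AM–7:27 PM = 9 h 55 min; less 30 min break → 9 h 25 min
Sat: 5:26 AM–4:47 PM = 11 h 21 min; less 30 min break → 10 h 51 min
Sun: 9:10 AM–1:12 PM = 4 h 2 min; less 30 min break → 3 h 32 min
Total: 7 h 51 min + 11 h 19 min + 7 h 2 min + 9 h 25 min + 10 h 51 min + 3 h 32 min = 50 h 0 min.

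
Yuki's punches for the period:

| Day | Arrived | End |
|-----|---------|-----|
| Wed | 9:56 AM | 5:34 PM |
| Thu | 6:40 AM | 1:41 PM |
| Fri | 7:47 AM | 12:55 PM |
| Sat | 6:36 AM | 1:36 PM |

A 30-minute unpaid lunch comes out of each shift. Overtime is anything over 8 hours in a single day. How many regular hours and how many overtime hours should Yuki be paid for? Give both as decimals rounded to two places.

Regular 24.78 hours, overtime 0.00 hours

Wed: 9:56 AM–5:34 PM = 7 h 38 min; less 30 min break → 7 h 8 min
Thu: 6:40 AM–1:41 PM = 7 h 1 min; less 30 min break → 6 h 31 min
Fri: 7:47 AM–12:55 PM = 5 h 8 min; less 30 min break → 4 h 38 min
Sat: 6:36 AM–1:36 PM = 7 h 0 min; less 30 min break → 6 h 30 min
Wed reg 7 h 8 min / OT 0 h 0 min; Thu reg 6 h 31 min / OT 0 h 0 min; Fri reg 4 h 38 min / OT 0 h 0 min; Sat reg 6 h 30 min / OT 0 h 0 min.
Totals: regular 24 h 47 min, overtime 0 h 0 min.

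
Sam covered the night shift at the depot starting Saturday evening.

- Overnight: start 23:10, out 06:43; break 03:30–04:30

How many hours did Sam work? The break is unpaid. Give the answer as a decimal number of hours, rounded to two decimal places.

Overnight: 23:10 → midnight = 0 h 50 min; midnight → 06:43 = 6 h 43 min; span 7 h 33 min; less 60 min break → 6 h 33 min

6.55 hours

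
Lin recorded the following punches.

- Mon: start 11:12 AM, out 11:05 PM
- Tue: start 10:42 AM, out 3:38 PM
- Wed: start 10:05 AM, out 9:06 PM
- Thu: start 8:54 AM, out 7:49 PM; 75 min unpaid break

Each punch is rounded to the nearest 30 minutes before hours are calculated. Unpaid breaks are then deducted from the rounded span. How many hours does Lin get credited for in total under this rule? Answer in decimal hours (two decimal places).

Mon: in 11:12 AM→11:00 AM, out 11:05 PM→11:00 PM; 12 h 0 min
Tue: in 10:42 AM→10:30 AM, out 3:38 PM→3:30 PM; 5 h 0 min
Wed: in 10:05 AM→10:00 AM, out 9:06 PM→9:00 PM; 11 h 0 min
Thu: in 8:54 AM→9:00 AM, out 7:49 PM→8:00 PM; 11 h 0 min − 75 min = 9 h 45 min
Total credited: 37 h 45 min.

37.75 hours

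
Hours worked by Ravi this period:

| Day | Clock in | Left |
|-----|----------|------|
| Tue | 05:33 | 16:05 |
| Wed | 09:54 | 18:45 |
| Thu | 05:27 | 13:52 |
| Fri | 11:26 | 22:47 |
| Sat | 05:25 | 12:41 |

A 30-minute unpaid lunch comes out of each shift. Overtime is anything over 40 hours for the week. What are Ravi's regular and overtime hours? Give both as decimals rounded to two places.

Tue: 05:33–16:05 = 10 h 32 min; less 30 min break → 10 h 2 min
Wed: 09:54–18:45 = 8 h 51 min; less 30 min break → 8 h 21 min
Thu: 05:27–13:52 = 8 h 25 min; less 30 min break → 7 h 55 min
Fri: 11:26–22:47 = 11 h 21 min; less 30 min break → 10 h 51 min
Sat: 05:25–12:41 = 7 h 16 min; less 30 min break → 6 h 46 min
Total worked: 43 h 55 min = 43.92 h.
Threshold 40 h → overtime 3 h 55 min, regular 40 h 0 min.

Regular 40.00 hours, overtime 3.92 hours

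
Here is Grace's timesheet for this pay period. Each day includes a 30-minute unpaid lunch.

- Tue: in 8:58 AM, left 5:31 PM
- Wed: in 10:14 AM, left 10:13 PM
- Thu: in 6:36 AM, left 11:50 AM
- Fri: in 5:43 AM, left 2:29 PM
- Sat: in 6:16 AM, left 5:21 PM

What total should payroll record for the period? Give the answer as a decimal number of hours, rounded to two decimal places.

43.12 hours

Tue: 8:58 AM–5:31 PM = 8 h 33 min; less 30 min break → 8 h 3 min
Wed: 10:14 AM–10:13 PM = 11 h 59 min; less 30 min break → 11 h 29 min
Thu: 6:36 AM–11:50 AM = 5 h 14 min; less 30 min break → 4 h 44 min
Fri: 5:43 AM–2:29 PM = 8 h 46 min; less 30 min break → 8 h 16 min
Sat: 6:16 AM–5:21 PM = 11 h 5 min; less 30 min break → 10 h 35 min
Total: 8 h 3 min + 11 h 29 min + 4 h 44 min + 8 h 16 min + 10 h 35 min = 43 h 7 min.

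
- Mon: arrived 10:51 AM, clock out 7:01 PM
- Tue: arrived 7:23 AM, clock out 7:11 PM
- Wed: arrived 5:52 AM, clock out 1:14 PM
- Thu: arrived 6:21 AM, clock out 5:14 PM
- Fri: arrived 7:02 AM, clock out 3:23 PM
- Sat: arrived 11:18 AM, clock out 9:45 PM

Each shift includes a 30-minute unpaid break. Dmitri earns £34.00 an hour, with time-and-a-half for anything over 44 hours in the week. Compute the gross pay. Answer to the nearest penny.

£2006.85

Mon: 10:51 AM–7:01 PM = 8 h 10 min; less 30 min break → 7 h 40 min
Tue: 7:23 AM–7:11 PM = 11 h 48 min; less 30 min break → 11 h 18 min
Wed: 5:52 AM–1:14 PM = 7 h 22 min; less 30 min break → 6 h 52 min
Thu: 6:21 AM–5:14 PM = 10 h 53 min; less 30 min break → 10 h 23 min
Fri: 7:02 AM–3:23 PM = 8 h 21 min; less 30 min break → 7 h 51 min
Sat: 11:18 AM–9:45 PM = 10 h 27 min; less 30 min break → 9 h 57 min
Total worked: 54 h 1 min = 3241 min.
Regular 44 h 0 min = 2640 min at £34.00/h; overtime 10 h 1 min = 601 min at £51.00/h.
Pay = (2640 × £34.00 + 601 × £51.00) ÷ 60 = £2006.85.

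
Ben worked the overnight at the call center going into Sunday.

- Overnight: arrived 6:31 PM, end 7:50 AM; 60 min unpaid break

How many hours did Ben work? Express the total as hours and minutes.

Overnight: 6:31 PM → midnight = 5 h 29 min; midnight → 7:50 AM = 7 h 50 min; span 13 h 19 min; less 60 min break → 12 h 19 min

12 h 19 min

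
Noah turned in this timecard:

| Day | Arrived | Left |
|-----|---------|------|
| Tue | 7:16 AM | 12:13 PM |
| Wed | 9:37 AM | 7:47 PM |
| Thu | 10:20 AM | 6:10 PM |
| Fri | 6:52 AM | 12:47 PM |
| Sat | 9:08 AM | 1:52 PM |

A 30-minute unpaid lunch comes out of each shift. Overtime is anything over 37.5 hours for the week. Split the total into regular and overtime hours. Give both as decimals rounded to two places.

Tue: 7:16 AM–12:13 PM = 4 h 57 min; less 30 min break → 4 h 27 min
Wed: 9:37 AM–7:47 PM = 10 h 10 min; less 30 min break → 9 h 40 min
Thu: 10:20 AM–6:10 PM = 7 h 50 min; less 30 min break → 7 h 20 min
Fri: 6:52 AM–12:47 PM = 5 h 55 min; less 30 min break → 5 h 25 min
Sat: 9:08 AM–1:52 PM = 4 h 44 min; less 30 min break → 4 h 14 min
Total worked: 31 h 6 min = 31.10 h.
Threshold 37.5 h → overtime 0 h 0 min, regular 31 h 6 min.

Regular 31.10 hours, overtime 0.00 hours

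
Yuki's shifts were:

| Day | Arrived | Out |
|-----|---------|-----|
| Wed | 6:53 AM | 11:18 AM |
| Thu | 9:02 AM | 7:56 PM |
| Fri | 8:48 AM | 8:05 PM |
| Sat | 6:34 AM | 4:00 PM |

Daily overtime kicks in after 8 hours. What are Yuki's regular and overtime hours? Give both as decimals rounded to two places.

Wed: 6:53 AM–11:18 AM = 4 h 25 min
Thu: 9:02 AM–7:56 PM = 10 h 54 min
Fri: 8:48 AM–8:05 PM = 11 h 17 min
Sat: 6:34 AM–4:00 PM = 9 h 26 min
Wed reg 4 h 25 min / OT 0 h 0 min; Thu reg 8 h 0 min / OT 2 h 54 min; Fri reg 8 h 0 min / OT 3 h 17 min; Sat reg 8 h 0 min / OT 1 h 26 min.
Totals: regular 28 h 25 min, overtime 7 h 37 min.

Regular 28.42 hours, overtime 7.62 hours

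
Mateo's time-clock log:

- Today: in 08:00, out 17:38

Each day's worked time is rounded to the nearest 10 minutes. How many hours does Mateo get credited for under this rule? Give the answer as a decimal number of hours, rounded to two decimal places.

Today: 08:00–17:38 = 9 h 38 min → rounds to 9 h 40 min

9.67 hours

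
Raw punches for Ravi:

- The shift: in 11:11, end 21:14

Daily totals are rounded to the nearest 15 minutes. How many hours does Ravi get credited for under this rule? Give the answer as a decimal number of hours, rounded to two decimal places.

10.00 hours

The shift: 11:11–21:14 = 10 h 3 min → rounds to 10 h 0 min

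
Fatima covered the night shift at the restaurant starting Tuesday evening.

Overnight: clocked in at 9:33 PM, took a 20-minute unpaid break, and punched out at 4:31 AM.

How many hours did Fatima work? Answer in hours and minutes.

Overnight: 9:33 PM → midnight = 2 h 27 min; midnight → 4:31 AM = 4 h 31 min; span 6 h 58 min; less 20 min break → 6 h 38 min

6 h 38 min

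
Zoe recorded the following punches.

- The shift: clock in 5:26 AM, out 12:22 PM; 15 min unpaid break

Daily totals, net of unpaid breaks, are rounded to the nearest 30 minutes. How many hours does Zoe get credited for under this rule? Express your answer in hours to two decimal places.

6.50 hours

The shift: 5:26 AM–12:22 PM = 6 h 56 min − 15 min = 6 h 41 min → rounds to 6 h 30 min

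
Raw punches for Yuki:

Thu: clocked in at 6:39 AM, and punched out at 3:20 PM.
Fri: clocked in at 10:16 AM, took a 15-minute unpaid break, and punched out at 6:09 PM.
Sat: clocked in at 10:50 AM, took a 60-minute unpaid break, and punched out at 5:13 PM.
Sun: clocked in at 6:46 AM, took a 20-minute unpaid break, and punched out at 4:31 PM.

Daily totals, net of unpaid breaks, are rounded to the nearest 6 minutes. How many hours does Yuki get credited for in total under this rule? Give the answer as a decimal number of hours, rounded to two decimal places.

31.10 hours

Thu: 6:39 AM–3:20 PM = 8 h 41 min → rounds to 8 h 42 min
Fri: 10:16 AM–6:09 PM = 7 h 53 min − 15 min = 7 h 38 min → rounds to 7 h 36 min
Sat: 10:50 AM–5:13 PM = 6 h 23 min − 60 min = 5 h 23 min → rounds to 5 h 24 min
Sun: 6:46 AM–4:31 PM = 9 h 45 min − 20 min = 9 h 25 min → rounds to 9 h 24 min
Total credited: 31 h 6 min.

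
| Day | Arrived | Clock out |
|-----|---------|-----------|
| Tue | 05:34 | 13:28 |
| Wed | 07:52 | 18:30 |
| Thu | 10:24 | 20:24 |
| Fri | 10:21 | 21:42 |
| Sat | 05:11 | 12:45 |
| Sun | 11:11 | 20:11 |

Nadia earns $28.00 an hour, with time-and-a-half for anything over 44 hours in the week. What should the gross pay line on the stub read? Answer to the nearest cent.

$1754.90

Tue: 05:34–13:28 = 7 h 54 min
Wed: 07:52–18:30 = 10 h 38 min
Thu: 10:24–20:24 = 10 h 0 min
Fri: 10:21–21:42 = 11 h 21 min
Sat: 05:11–12:45 = 7 h 34 min
Sun: 11:11–20:11 = 9 h 0 min
Total worked: 56 h 27 min = 3387 min.
Regular 44 h 0 min = 2640 min at $28.00/h; overtime 12 h 27 min = 747 min at $42.00/h.
Pay = (2640 × $28.00 + 747 × $42.00) ÷ 60 = $1754.90.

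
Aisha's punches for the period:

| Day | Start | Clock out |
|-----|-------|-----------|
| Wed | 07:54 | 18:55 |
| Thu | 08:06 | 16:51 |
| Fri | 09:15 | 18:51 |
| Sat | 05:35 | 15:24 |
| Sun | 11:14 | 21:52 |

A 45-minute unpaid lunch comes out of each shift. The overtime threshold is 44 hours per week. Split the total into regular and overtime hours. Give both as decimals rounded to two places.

Regular 44.00 hours, overtime 2.07 hours

Wed: 07:54–18:55 = 11 h 1 min; less 45 min break → 10 h 16 min
Thu: 08:06–16:51 = 8 h 45 min; less 45 min break → 8 h 0 min
Fri: 09:15–18:51 = 9 h 36 min; less 45 min break → 8 h 51 min
Sat: 05:35–15:24 = 9 h 49 min; less 45 min break → 9 h 4 min
Sun: 11:14–21:52 = 10 h 38 min; less 45 min break → 9 h 53 min
Total worked: 46 h 4 min = 46.07 h.
Threshold 44 h → overtime 2 h 4 min, regular 44 h 0 min.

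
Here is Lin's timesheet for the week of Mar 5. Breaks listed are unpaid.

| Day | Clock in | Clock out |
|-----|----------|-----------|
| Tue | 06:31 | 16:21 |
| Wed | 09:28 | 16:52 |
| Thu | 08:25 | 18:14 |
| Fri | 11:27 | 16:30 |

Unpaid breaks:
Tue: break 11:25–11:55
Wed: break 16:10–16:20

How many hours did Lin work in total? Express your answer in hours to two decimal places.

Tue: 06:31–16:21 = 9 h 50 min; less 30 min break → 9 h 20 min
Wed: 09:28–16:52 = 7 h 24 min; less 10 min break → 7 h 14 min
Thu: 08:25–18:14 = 9 h 49 min
Fri: 11:27–16:30 = 5 h 3 min
Total: 9 h 20 min + 7 h 14 min + 9 h 49 min + 5 h 3 min = 31 h 26 min.

31.43 hours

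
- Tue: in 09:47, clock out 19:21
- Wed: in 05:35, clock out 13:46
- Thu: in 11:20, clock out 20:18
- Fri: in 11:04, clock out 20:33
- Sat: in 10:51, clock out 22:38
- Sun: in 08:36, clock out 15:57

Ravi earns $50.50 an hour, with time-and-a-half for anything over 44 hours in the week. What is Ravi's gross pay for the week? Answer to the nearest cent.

Tue: 09:47–19:21 = 9 h 34 min
Wed: 05:35–13:46 = 8 h 11 min
Thu: 11:20–20:18 = 8 h 58 min
Fri: 11:04–20:33 = 9 h 29 min
Sat: 10:51–22:38 = 11 h 47 min
Sun: 08:36–15:57 = 7 h 21 min
Total worked: 55 h 20 min = 3320 min.
Regular 44 h 0 min = 2640 min at $50.50/h; overtime 11 h 20 min = 680 min at $75.75/h.
Pay = (2640 × $50.50 + 680 × $75.75) ÷ 60 = $3080.50.

$3080.50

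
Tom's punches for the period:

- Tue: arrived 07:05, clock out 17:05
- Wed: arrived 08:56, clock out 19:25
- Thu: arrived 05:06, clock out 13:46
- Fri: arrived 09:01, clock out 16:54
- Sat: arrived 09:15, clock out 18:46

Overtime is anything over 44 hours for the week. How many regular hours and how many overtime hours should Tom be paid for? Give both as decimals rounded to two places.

Regular 44.00 hours, overtime 2.55 hours

Tue: 07:05–17:05 = 10 h 0 min
Wed: 08:56–19:25 = 10 h 29 min
Thu: 05:06–13:46 = 8 h 40 min
Fri: 09:01–16:54 = 7 h 53 min
Sat: 09:15–18:46 = 9 h 31 min
Total worked: 46 h 33 min = 46.55 h.
Threshold 44 h → overtime 2 h 33 min, regular 44 h 0 min.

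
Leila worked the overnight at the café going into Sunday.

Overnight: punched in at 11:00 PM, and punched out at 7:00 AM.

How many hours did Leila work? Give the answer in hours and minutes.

Overnight: 11:00 PM → midnight = 1 h 0 min; midnight → 7:00 AM = 7 h 0 min; span 8 h 0 min

8 h 0 min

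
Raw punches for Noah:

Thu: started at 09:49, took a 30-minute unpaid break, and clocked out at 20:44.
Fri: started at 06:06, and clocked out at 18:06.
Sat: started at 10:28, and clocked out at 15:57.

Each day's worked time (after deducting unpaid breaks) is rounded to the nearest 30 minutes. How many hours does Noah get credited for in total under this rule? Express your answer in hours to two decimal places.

Thu: 09:49–20:44 = 10 h 55 min − 30 min = 10 h 25 min → rounds to 10 h 30 min
Fri: 06:06–18:06 = 12 h 0 min → rounds to 12 h 0 min
Sat: 10:28–15:57 = 5 h 29 min → rounds to 5 h 30 min
Total credited: 28 h 0 min.

28.00 hours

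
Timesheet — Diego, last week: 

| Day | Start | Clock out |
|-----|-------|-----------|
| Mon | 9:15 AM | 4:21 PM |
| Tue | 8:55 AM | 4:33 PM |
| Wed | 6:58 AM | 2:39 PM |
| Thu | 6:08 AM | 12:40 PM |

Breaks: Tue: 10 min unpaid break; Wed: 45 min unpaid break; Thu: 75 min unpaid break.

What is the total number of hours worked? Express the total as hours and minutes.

Mon: 9:15 AM–4:21 PM = 7 h 6 min
Tue: 8:55 AM–4:33 PM = 7 h 38 min; less 10 min break → 7 h 28 min
Wed: 6:58 AM–2:39 PM = 7 h 41 min; less 45 min break → 6 h 56 min
Thu: 6:08 AM–12:40 PM = 6 h 32 min; less 75 min break → 5 h 17 min
Total: 7 h 6 min + 7 h 28 min + 6 h 56 min + 5 h 17 min = 26 h 47 min.

26 h 47 min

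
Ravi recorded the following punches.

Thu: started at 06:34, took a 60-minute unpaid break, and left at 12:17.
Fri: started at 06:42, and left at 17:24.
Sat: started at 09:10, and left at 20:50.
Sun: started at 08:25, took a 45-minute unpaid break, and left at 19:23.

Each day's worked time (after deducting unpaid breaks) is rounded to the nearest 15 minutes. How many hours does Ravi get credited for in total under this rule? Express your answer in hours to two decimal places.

37.50 hours

Thu: 06:34–12:17 = 5 h 43 min − 60 min = 4 h 43 min → rounds to 4 h 45 min
Fri: 06:42–17:24 = 10 h 42 min → rounds to 10 h 45 min
Sat: 09:10–20:50 = 11 h 40 min → rounds to 11 h 45 min
Sun: 08:25–19:23 = 10 h 58 min − 45 min = 10 h 13 min → rounds to 10 h 15 min
Total credited: 37 h 30 min.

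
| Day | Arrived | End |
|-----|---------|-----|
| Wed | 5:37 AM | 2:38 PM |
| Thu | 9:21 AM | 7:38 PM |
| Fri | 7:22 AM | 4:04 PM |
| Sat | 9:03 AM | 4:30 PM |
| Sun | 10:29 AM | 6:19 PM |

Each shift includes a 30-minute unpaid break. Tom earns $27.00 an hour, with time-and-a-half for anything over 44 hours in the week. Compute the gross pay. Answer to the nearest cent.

$1101.15

Wed: 5:37 AM–2:38 PM = 9 h 1 min; less 30 min break → 8 h 31 min
Thu: 9:21 AM–7:38 PM = 10 h 17 min; less 30 min break → 9 h 47 min
Fri: 7:22 AM–4:04 PM = 8 h 42 min; less 30 min break → 8 h 12 min
Sat: 9:03 AM–4:30 PM = 7 h 27 min; less 30 min break → 6 h 57 min
Sun: 10:29 AM–6:19 PM = 7 h 50 min; less 30 min break → 7 h 20 min
Total worked: 40 h 47 min = 2447 min.
Regular 40 h 47 min = 2447 min at $27.00/h; overtime 0 h 0 min = 0 min at $40.50/h.
Pay = (2447 × $27.00 + 0 × $40.50) ÷ 60 = $1101.15.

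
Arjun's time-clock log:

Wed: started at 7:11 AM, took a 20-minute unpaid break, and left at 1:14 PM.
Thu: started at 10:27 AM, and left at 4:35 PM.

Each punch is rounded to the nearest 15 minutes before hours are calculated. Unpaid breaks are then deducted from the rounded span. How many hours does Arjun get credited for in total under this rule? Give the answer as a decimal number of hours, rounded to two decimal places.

11.67 hours

Wed: in 7:11 AM→7:15 AM, out 1:14 PM→1:15 PM; 6 h 0 min − 20 min = 5 h 40 min
Thu: in 10:27 AM→10:30 AM, out 4:35 PM→4:30 PM; 6 h 0 min
Total credited: 11 h 40 min.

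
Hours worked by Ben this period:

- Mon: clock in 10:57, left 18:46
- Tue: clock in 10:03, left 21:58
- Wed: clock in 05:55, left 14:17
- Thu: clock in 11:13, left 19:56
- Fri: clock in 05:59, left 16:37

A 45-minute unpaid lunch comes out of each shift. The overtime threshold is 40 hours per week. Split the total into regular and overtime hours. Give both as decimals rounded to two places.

Mon: 10:57–18:46 = 7 h 49 min; less 45 min break → 7 h 4 min
Tue: 10:03–21:58 = 11 h 55 min; less 45 min break → 11 h 10 min
Wed: 05:55–14:17 = 8 h 22 min; less 45 min break → 7 h 37 min
Thu: 11:13–19:56 = 8 h 43 min; less 45 min break → 7 h 58 min
Fri: 05:59–16:37 = 10 h 38 min; less 45 min break → 9 h 53 min
Total worked: 43 h 42 min = 43.70 h.
Threshold 40 h → overtime 3 h 42 min, regular 40 h 0 min.

Regular 40.00 hours, overtime 3.70 hours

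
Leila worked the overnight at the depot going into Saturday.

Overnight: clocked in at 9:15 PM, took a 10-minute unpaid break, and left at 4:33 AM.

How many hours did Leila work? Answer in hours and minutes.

7 h 8 min

Overnight: 9:15 PM → midnight = 2 h 45 min; midnight → 4:33 AM = 4 h 33 min; span 7 h 18 min; less 10 min break → 7 h 8 min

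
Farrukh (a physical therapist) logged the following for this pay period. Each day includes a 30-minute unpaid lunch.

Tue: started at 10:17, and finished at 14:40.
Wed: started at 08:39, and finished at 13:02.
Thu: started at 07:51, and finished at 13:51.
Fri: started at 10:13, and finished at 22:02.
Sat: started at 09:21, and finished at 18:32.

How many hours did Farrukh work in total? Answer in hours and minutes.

Tue: 10:17–14:40 = 4 h 23 min; less 30 min break → 3 h 53 min
Wed: 08:39–13:02 = 4 h 23 min; less 30 min break → 3 h 53 min
Thu: 07:51–13:51 = 6 h 0 min; less 30 min break → 5 h 30 min
Fri: 10:13–22:02 = 11 h 49 min; less 30 min break → 11 h 19 min
Sat: 09:21–18:32 = 9 h 11 min; less 30 min break → 8 h 41 min
Total: 3 h 53 min + 3 h 53 min + 5 h 30 min + 11 h 19 min + 8 h 41 min = 33 h 16 min.

33 h 16 min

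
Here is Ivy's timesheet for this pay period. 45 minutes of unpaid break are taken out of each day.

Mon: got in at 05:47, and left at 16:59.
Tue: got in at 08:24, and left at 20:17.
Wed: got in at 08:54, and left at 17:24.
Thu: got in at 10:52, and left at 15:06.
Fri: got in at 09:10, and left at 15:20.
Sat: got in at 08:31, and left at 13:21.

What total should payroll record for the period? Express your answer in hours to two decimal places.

42.32 hours

Mon: 05:47–16:59 = 11 h 12 min; less 45 min break → 10 h 27 min
Tue: 08:24–20:17 = 11 h 53 min; less 45 min break → 11 h 8 min
Wed: 08:54–17:24 = 8 h 30 min; less 45 min break → 7 h 45 min
Thu: 10:52–15:06 = 4 h 14 min; less 45 min break → 3 h 29 min
Fri: 09:10–15:20 = 6 h 10 min; less 45 min break → 5 h 25 min
Sat: 08:31–13:21 = 4 h 50 min; less 45 min break → 4 h 5 min
Total: 10 h 27 min + 11 h 8 min + 7 h 45 min + 3 h 29 min + 5 h 25 min + 4 h 5 min = 42 h 19 min.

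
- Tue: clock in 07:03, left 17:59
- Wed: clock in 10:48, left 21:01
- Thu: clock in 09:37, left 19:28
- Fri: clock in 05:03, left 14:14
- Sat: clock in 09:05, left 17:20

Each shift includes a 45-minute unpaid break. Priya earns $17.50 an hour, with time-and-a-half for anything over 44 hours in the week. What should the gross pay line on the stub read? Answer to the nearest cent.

$787.94

Tue: 07:03–17:59 = 10 h 56 min; less 45 min break → 10 h 11 min
Wed: 10:48–21:01 = 10 h 13 min; less 45 min break → 9 h 28 min
Thu: 09:37–19:28 = 9 h 51 min; less 45 min break → 9 h 6 min
Fri: 05:03–14:14 = 9 h 11 min; less 45 min break → 8 h 26 min
Sat: 09:05–17:20 = 8 h 15 min; less 45 min break → 7 h 30 min
Total worked: 44 h 41 min = 2681 min.
Regular 44 h 0 min = 2640 min at $17.50/h; overtime 0 h 41 min = 41 min at $26.25/h.
Pay = (2640 × $17.50 + 41 × $26.25) ÷ 60 = $787.94.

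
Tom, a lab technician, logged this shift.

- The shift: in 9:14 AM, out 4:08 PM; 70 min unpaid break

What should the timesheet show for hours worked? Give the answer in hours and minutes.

5 h 44 min

The shift: 9:14 AM–4:08 PM = 6 h 54 min; less 70 min break → 5 h 44 min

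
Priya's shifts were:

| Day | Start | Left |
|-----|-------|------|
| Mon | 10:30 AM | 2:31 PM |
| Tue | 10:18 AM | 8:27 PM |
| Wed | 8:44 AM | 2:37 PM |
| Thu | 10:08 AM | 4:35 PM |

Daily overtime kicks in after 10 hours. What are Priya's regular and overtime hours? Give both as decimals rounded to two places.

Regular 26.35 hours, overtime 0.15 hours

Mon: 10:30 AM–2:31 PM = 4 h 1 min
Tue: 10:18 AM–8:27 PM = 10 h 9 min
Wed: 8:44 AM–2:37 PM = 5 h 53 min
Thu: 10:08 AM–4:35 PM = 6 h 27 min
Mon reg 4 h 1 min / OT 0 h 0 min; Tue reg 10 h 0 min / OT 0 h 9 min; Wed reg 5 h 53 min / OT 0 h 0 min; Thu reg 6 h 27 min / OT 0 h 0 min.
Totals: regular 26 h 21 min, overtime 0 h 9 min.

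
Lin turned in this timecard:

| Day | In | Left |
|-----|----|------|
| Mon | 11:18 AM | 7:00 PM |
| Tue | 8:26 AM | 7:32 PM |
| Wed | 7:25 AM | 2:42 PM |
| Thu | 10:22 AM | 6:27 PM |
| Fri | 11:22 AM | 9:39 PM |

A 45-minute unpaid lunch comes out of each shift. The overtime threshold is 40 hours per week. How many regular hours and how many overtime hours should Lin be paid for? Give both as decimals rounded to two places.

Regular 40.00 hours, overtime 0.70 hours

Mon: 11:18 AM–7:00 PM = 7 h 42 min; less 45 min break → 6 h 57 min
Tue: 8:26 AM–7:32 PM = 11 h 6 min; less 45 min break → 10 h 21 min
Wed: 7:25 AM–2:42 PM = 7 h 17 min; less 45 min break → 6 h 32 min
Thu: 10:22 AM–6:27 PM = 8 h 5 min; less 45 min break → 7 h 20 min
Fri: 11:22 AM–9:39 PM = 10 h 17 min; less 45 min break → 9 h 32 min
Total worked: 40 h 42 min = 40.70 h.
Threshold 40 h → overtime 0 h 42 min, regular 40 h 0 min.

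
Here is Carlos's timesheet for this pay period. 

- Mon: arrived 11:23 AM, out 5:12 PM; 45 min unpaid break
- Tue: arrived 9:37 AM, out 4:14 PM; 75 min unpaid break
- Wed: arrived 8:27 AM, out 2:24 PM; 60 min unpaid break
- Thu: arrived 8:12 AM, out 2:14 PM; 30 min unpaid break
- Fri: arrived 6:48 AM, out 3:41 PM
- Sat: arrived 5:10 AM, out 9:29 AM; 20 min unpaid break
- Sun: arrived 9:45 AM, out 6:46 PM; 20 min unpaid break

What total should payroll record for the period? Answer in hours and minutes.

Mon: 11:23 AM–5:12 PM = 5 h 49 min; less 45 min break → 5 h 4 min
Tue: 9:37 AM–4:14 PM = 6 h 37 min; less 75 min break → 5 h 22 min
Wed: 8:27 AM–2:24 PM = 5 h 57 min; less 60 min break → 4 h 57 min
Thu: 8:12 AM–2:14 PM = 6 h 2 min; less 30 min break → 5 h 32 min
Fri: 6:48 AM–3:41 PM = 8 h 53 min
Sat: 5:10 AM–9:29 AM = 4 h 19 min; less 20 min break → 3 h 59 min
Sun: 9:45 AM–6:46 PM = 9 h 1 min; less 20 min break → 8 h 41 min
Total: 5 h 4 min + 5 h 22 min + 4 h 57 min + 5 h 32 min + 8 h 53 min + 3 h 59 min + 8 h 41 min = 42 h 28 min.

42 h 28 min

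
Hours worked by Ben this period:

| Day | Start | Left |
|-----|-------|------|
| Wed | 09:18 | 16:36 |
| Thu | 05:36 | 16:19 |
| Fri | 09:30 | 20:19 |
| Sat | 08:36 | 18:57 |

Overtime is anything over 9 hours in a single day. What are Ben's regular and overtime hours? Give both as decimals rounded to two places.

Wed: 09:18–16:36 = 7 h 18 min
Thu: 05:36–16:19 = 10 h 43 min
Fri: 09:30–20:19 = 10 h 49 min
Sat: 08:36–18:57 = 10 h 21 min
Wed reg 7 h 18 min / OT 0 h 0 min; Thu reg 9 h 0 min / OT 1 h 43 min; Fri reg 9 h 0 min / OT 1 h 49 min; Sat reg 9 h 0 min / OT 1 h 21 min.
Totals: regular 34 h 18 min, overtime 4 h 53 min.

Regular 34.30 hours, overtime 4.88 hours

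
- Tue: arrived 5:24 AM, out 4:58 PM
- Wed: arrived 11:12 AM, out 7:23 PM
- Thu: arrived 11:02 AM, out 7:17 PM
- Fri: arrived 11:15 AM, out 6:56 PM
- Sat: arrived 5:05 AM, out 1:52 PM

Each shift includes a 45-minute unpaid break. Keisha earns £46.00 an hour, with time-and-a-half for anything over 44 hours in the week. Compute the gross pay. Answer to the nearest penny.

Tue: 5:24 AM–4:58 PM = 11 h 34 min; less 45 min break → 10 h 49 min
Wed: 11:12 AM–7:23 PM = 8 h 11 min; less 45 min break → 7 h 26 min
Thu: 11:02 AM–7:17 PM = 8 h 15 min; less 45 min break → 7 h 30 min
Fri: 11:15 AM–6:56 PM = 7 h 41 min; less 45 min break → 6 h 56 min
Sat: 5:05 AM–1:52 PM = 8 h 47 min; less 45 min break → 8 h 2 min
Total worked: 40 h 43 min = 2443 min.
Regular 40 h 43 min = 2443 min at £46.00/h; overtime 0 h 0 min = 0 min at £69.00/h.
Pay = (2443 × £46.00 + 0 × £69.00) ÷ 60 = £1872.97.

£1872.97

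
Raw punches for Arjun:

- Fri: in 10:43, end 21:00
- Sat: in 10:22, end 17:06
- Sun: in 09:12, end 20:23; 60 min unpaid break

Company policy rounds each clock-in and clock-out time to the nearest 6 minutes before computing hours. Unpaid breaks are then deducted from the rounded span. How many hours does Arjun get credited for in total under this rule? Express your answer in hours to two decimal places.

27.20 hours

Fri: in 10:43→10:42, out 21:00→21:00; 10 h 18 min
Sat: in 10:22→10:24, out 17:06→17:06; 6 h 42 min
Sun: in 09:12→09:12, out 20:23→20:24; 11 h 12 min − 60 min = 10 h 12 min
Total credited: 27 h 12 min.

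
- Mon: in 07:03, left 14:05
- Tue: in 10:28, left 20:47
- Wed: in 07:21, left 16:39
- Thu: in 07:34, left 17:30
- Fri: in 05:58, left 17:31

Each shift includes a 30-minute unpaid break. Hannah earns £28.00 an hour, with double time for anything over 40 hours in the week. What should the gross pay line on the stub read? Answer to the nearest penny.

Mon: 07:03–14:05 = 7 h 2 min; less 30 min break → 6 h 32 min
Tue: 10:28–20:47 = 10 h 19 min; less 30 min break → 9 h 49 min
Wed: 07:21–16:39 = 9 h 18 min; less 30 min break → 8 h 48 min
Thu: 07:34–17:30 = 9 h 56 min; less 30 min break → 9 h 26 min
Fri: 05:58–17:31 = 11 h 33 min; less 30 min break → 11 h 3 min
Total worked: 45 h 38 min = 2738 min.
Regular 40 h 0 min = 2400 min at £28.00/h; overtime 5 h 38 min = 338 min at £56.00/h.
Pay = (2400 × £28.00 + 338 × £56.00) ÷ 60 = £1435.47.

£1435.47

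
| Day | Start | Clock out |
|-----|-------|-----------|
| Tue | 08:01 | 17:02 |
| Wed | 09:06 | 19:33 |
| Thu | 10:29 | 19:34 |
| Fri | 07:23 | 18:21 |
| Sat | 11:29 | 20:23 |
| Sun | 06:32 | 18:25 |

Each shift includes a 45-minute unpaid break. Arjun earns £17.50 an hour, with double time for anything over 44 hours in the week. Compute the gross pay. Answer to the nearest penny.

Tue: 08:01–17:02 = 9 h 1 min; less 45 min break → 8 h 16 min
Wed: 09:06–19:33 = 10 h 27 min; less 45 min break → 9 h 42 min
Thu: 10:29–19:34 = 9 h 5 min; less 45 min break → 8 h 20 min
Fri: 07:23–18:21 = 10 h 58 min; less 45 min break → 10 h 13 min
Sat: 11:29–20:23 = 8 h 54 min; less 45 min break → 8 h 9 min
Sun: 06:32–18:25 = 11 h 53 min; less 45 min break → 11 h 8 min
Total worked: 55 h 48 min = 3348 min.
Regular 44 h 0 min = 2640 min at £17.50/h; overtime 11 h 48 min = 708 min at £35.00/h.
Pay = (2640 × £17.50 + 708 × £35.00) ÷ 60 = £1183.00.

£1183.00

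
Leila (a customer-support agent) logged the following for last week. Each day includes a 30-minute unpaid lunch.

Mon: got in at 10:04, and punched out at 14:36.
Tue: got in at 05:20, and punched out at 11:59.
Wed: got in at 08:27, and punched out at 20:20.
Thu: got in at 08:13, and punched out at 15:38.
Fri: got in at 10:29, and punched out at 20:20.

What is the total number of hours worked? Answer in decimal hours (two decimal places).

Mon: 10:04–14:36 = 4 h 32 min; less 30 min break → 4 h 2 min
Tue: 05:20–11:59 = 6 h 39 min; less 30 min break → 6 h 9 min
Wed: 08:27–20:20 = 11 h 53 min; less 30 min break → 11 h 23 min
Thu: 08:13–15:38 = 7 h 25 min; less 30 min break → 6 h 55 min
Fri: 10:29–20:20 = 9 h 51 min; less 30 min break → 9 h 21 min
Total: 4 h 2 min + 6 h 9 min + 11 h 23 min + 6 h 55 min + 9 h 21 min = 37 h 50 min.

37.83 hours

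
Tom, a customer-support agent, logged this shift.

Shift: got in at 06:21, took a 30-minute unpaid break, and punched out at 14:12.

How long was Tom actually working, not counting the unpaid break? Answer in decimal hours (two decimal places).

7.35 hours

Shift: 06:21–14:12 = 7 h 51 min; less 30 min break → 7 h 21 min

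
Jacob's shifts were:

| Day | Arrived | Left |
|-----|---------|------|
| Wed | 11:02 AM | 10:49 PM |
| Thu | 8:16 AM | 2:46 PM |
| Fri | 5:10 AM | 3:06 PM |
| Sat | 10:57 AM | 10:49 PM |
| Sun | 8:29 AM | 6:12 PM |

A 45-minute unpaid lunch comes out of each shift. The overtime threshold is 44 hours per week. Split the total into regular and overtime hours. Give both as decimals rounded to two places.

Wed: 11:02 AM–10:49 PM = 11 h 47 min; less 45 min break → 11 h 2 min
Thu: 8:16 AM–2:46 PM = 6 h 30 min; less 45 min break → 5 h 45 min
Fri: 5:10 AM–3:06 PM = 9 h 56 min; less 45 min break → 9 h 11 min
Sat: 10:57 AM–10:49 PM = 11 h 52 min; less 45 min break → 11 h 7 min
Sun: 8:29 AM–6:12 PM = 9 h 43 min; less 45 min break → 8 h 58 min
Total worked: 46 h 3 min = 46.05 h.
Threshold 44 h → overtime 2 h 3 min, regular 44 h 0 min.

Regular 44.00 hours, overtime 2.05 hours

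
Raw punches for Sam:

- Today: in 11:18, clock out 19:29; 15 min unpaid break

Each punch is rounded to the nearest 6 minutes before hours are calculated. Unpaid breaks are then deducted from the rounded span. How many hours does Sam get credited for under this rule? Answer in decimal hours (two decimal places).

Today: in 11:18→11:18, out 19:29→19:30; 8 h 12 min − 15 min = 7 h 57 min

7.95 hours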